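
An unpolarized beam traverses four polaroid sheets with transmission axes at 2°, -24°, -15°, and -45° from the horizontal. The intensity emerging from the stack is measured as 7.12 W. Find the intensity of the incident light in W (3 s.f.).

Unpolarized light through the first polarizer → I₁ = ½ I₀, now polarized at 2°.
I₂ = I₁ cos²(-24° − 2°) = 0.5 I₀ · cos²(26°) = 0.4039 I₀.
I₃ = I₂ cos²(-15° + 24°) = 0.4039 I₀ · cos²(9°) = 0.394 I₀.
I₄ = I₃ cos²(-45° + 15°) = 0.394 I₀ · cos²(30°) = 0.2955 I₀.
So 7.12 W = 0.2955 I₀, giving I₀ = 7.12/0.2955 = 24.09 W.

I₀ ≈ 24.1 W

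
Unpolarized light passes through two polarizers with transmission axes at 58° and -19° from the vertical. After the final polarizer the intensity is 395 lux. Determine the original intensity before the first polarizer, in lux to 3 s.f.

Unpolarized light through the first polarizer → I₁ = ½ I₀, now polarized at 58°.
I₂ = I₁ cos²(-19° − 58°) = 0.5 I₀ · cos²(77°) = 0.0253 I₀.
So 395 lux = 0.0253 I₀, giving I₀ = 395/0.0253 = 1.561e+04 lux.

I₀ ≈ 1.56e4 lux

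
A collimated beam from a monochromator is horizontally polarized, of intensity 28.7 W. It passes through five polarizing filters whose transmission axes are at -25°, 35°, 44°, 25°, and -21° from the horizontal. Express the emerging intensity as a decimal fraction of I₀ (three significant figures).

I/I₀ ≈ 0.0864

By Malus's law, I₁ = 28.7 W · cos²(25°) = 23.57 W.
I₂ = I₁ · cos²(60°) = 23.57 · 0.25 = 5.894 W.
I₃ = I₂ · cos²(9°) = 5.894 · 0.9755 = 5.749 W.
I₄ = I₃ · cos²(19°) = 5.749 · 0.894 = 5.14 W.
I₅ = I₄ · cos²(46°) = 5.14 · 0.4826 = 2.48 W.
Transmitted fraction = 0.08642.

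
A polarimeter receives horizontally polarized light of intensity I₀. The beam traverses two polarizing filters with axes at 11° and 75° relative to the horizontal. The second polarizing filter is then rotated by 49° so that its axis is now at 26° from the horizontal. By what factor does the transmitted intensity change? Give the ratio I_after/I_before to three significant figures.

Before rotation:
By Malus's law, I₁ = I₀ cos²(11° − 0°) = I₀ cos²(11°) = 0.9636 I₀.
I₂ = I₁ cos²(75° − 11°) = 0.9636 I₀ · cos²(64°) = 0.1852 I₀.
After rotation:
I₁ = I₀ cos²(11° − 0°) = I₀ cos²(11°) = 0.9636 I₀.
I₂ = I₁ cos²(26° − 11°) = 0.9636 I₀ · cos²(15°) = 0.899 I₀.
Ratio = 0.899 / 0.1852 = 4.855.

I_new/I_old ≈ 4.86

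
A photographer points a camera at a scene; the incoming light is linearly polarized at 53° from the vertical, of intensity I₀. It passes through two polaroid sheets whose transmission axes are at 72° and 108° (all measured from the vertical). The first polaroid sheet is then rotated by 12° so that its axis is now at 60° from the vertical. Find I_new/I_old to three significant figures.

I_new/I_old ≈ 0.754

Before rotation:
By Malus's law, I₁ = I₀ cos²(72° − 53°) = I₀ cos²(19°) = 0.894 I₀.
I₂ = I₁ cos²(108° − 72°) = 0.894 I₀ · cos²(36°) = 0.5851 I₀.
After rotation:
I₁ = I₀ cos²(60° − 53°) = I₀ cos²(7°) = 0.9851 I₀.
I₂ = I₁ cos²(108° − 60°) = 0.9851 I₀ · cos²(48°) = 0.4411 I₀.
Ratio = 0.4411 / 0.5851 = 0.7538.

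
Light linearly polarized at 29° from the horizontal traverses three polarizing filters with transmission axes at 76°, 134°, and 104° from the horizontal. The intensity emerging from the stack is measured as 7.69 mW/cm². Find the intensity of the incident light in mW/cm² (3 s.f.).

I₀ ≈ 78.5 mW/cm²

By Malus's law, I₁ = I₀ cos²(76° − 29°) = I₀ cos²(47°) = 0.4651 I₀.
I₂ = I₁ cos²(134° − 76°) = 0.4651 I₀ · cos²(58°) = 0.1306 I₀.
I₃ = I₂ cos²(104° − 134°) = 0.1306 I₀ · cos²(30°) = 0.09796 I₀.
So 7.69 mW/cm² = 0.09796 I₀, giving I₀ = 7.69/0.09796 = 78.5 mW/cm².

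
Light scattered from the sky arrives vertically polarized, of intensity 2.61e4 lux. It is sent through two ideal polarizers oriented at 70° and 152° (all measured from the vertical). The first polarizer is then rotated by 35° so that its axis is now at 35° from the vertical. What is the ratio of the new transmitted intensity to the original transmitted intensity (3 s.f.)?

I_new/I_old ≈ 61.0

Before rotation:
By Malus's law, I₁ = I₀ cos²(70° − 0°) = I₀ cos²(70°) = 0.117 I₀.
I₂ = I₁ cos²(152° − 70°) = 0.117 I₀ · cos²(82°) = 0.002266 I₀.
After rotation:
I₁ = I₀ cos²(35° − 0°) = I₀ cos²(35°) = 0.671 I₀.
Angle between axes 1 and 2: 63°. I₂ = 0.671 I₀ · cos²(63°) = 0.1383 I₀.
Ratio = 0.1383 / 0.002266 = 61.04.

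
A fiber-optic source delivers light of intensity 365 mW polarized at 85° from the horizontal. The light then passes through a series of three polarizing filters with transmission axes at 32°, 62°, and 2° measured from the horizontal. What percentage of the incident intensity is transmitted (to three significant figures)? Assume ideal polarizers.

≈ 6.79%

I₁ = 365 mW · cos²(53°) = 132.2 mW.
I₂ = I₁ · cos²(30°) = 132.2 · 0.75 = 99.15 mW.
I₃ = I₂ · cos²(60°) = 99.15 · 0.25 = 24.79 mW.
That is 6.791% of the incident intensity.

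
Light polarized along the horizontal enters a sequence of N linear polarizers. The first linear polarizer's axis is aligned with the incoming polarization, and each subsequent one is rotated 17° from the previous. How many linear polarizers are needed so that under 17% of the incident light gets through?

N = 21

First polarizer is aligned with the polarization: full transmission.
Each further stage multiplies by cos²(17°) = 0.9145.
After N polarizers: T = 0.9145^(N−1). Require T < 0.17 ⇒ N−1 > ln(0.17)/ln(0.9145) = 19.83, so N−1 ≥ 20 and N = 21.
Check: N=21 gives T = 0.1674 < 0.17; N=20 gives T = 0.1831.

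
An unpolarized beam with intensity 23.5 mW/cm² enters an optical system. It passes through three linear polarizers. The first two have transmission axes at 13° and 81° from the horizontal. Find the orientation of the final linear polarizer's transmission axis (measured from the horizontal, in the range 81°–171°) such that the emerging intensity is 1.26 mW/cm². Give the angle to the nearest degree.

Unpolarized light through the first polarizer → I₁ = ½ I₀, now polarized at 13°.
I₂ = I₁ cos²(81° − 13°) = 0.5 I₀ · cos²(68°) = 0.07017 I₀.
Target fraction: 1.26 / 23.5 mW/cm² = 0.05362 of I₀.
Need I₃/I₀ = 0.05362, so cos²(θ − 81°) = 0.05362 / 0.07017 = 0.7642.
θ − 81° = arccos(√0.7642) = 29.1°, giving θ ≈ 81 + 29.1 = 110.1°.

θ ≈ 110°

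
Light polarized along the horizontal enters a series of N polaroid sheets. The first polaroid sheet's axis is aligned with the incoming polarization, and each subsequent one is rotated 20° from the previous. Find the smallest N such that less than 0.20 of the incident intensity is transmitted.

N = 14

First polarizer is aligned with the polarization: full transmission.
Each further stage multiplies by cos²(20°) = 0.883.
After N polarizers: T = 0.883^(N−1). Require T < 0.20 ⇒ N−1 > ln(0.20)/ln(0.883) = 12.94, so N−1 ≥ 13 and N = 14.
Check: N=14 gives T = 0.1984 < 0.20; N=13 gives T = 0.2247.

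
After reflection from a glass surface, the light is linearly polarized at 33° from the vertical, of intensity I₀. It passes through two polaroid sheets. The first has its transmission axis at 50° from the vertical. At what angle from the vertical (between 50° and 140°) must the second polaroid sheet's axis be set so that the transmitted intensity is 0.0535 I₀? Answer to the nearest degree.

θ ≈ 126°

By Malus's law, I₁ = I₀ cos²(50° − 33°) = I₀ cos²(17°) = 0.9145 I₀.
Need I₂/I₀ = 0.0535, so cos²(θ − 50°) = 0.0535 / 0.9145 = 0.0585.
θ − 50° = arccos(√0.0585) = 76.0°, giving θ ≈ 50 + 76.0 = 126.0°.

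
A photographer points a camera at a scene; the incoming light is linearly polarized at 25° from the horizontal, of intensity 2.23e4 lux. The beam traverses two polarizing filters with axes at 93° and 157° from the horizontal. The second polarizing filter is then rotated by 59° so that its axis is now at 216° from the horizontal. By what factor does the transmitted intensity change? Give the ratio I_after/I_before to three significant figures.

I_new/I_old ≈ 1.54

Before rotation:
I₁ = I₀ cos²(93° − 25°) = I₀ cos²(68°) = 0.1403 I₀.
I₂ = I₁ cos²(157° − 93°) = 0.1403 I₀ · cos²(64°) = 0.02697 I₀.
After rotation:
I₁ = I₀ cos²(93° − 25°) = I₀ cos²(68°) = 0.1403 I₀.
Angle between axes 1 and 2: 57°. I₂ = 0.1403 I₀ · cos²(57°) = 0.04163 I₀.
Ratio = 0.04163 / 0.02697 = 1.544.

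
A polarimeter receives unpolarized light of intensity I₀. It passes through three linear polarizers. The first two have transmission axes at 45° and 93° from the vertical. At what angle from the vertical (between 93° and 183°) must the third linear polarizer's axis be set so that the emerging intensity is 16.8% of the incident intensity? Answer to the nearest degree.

θ ≈ 123°

Unpolarized light through the first polarizer → I₁ = ½ I₀, now polarized at 45°.
I₂ = I₁ cos²(93° − 45°) = 0.5 I₀ · cos²(48°) = 0.2239 I₀.
Need I₃/I₀ = 0.168, so cos²(θ − 93°) = 0.168 / 0.2239 = 0.7504.
θ − 93° = arccos(√0.7504) = 30.0°, giving θ ≈ 93 + 30.0 = 123.0°.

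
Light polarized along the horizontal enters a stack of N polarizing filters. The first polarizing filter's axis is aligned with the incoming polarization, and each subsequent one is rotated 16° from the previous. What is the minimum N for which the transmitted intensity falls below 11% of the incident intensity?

First polarizer is aligned with the polarization: full transmission.
Each further stage multiplies by cos²(16°) = 0.924.
After N polarizers: T = 0.924^(N−1). Require T < 0.11 ⇒ N−1 > ln(0.11)/ln(0.924) = 27.93, so N−1 ≥ 28 and N = 29.
Check: N=29 gives T = 0.1094 < 0.11; N=28 gives T = 0.1184.

N = 29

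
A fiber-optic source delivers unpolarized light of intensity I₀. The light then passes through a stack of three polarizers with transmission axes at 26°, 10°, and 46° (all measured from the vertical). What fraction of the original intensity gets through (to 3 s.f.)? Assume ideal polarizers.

≈ 0.302 I₀

Unpolarized light through the first polarizer → I₁ = ½ I₀, now polarized at 26°.
I₂ = I₁ cos²(10° − 26°) = 0.5 I₀ · cos²(16°) = 0.462 I₀.
I₃ = I₂ cos²(46° − 10°) = 0.462 I₀ · cos²(36°) = 0.3024 I₀.
Transmitted fraction = 0.3024.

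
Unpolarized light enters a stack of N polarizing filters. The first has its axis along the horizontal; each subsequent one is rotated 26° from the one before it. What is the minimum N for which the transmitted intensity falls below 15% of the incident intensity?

N = 7

First polarizer halves the unpolarized light: factor 1/2.
Each further stage multiplies by cos²(26°) = 0.8078.
After N polarizers: T = 0.5·0.8078^(N−1). Require T < 0.15 ⇒ N−1 > ln(0.15/0.5)/ln(0.8078) = 5.64, so N−1 ≥ 6 and N = 7.
Check: N=7 gives T = 0.139 < 0.15; N=6 gives T = 0.172.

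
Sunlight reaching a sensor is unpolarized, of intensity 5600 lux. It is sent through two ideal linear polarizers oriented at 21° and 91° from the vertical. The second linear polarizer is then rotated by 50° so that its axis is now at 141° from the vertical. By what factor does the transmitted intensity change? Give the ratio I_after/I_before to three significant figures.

I_new/I_old ≈ 2.14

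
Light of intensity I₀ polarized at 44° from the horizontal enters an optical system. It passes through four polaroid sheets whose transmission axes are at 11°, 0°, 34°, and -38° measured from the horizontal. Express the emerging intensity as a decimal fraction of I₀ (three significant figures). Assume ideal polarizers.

≈ 0.0445 I₀

By Malus's law, I₁ = I₀ cos²(11° − 44°) = I₀ cos²(33°) = 0.7034 I₀.
I₂ = I₁ cos²(0° − 11°) = 0.7034 I₀ · cos²(11°) = 0.6778 I₀.
I₃ = I₂ cos²(34° − 0°) = 0.6778 I₀ · cos²(34°) = 0.4658 I₀.
I₄ = I₃ cos²(-38° − 34°) = 0.4658 I₀ · cos²(72°) = 0.04448 I₀.
Transmitted fraction = 0.04448.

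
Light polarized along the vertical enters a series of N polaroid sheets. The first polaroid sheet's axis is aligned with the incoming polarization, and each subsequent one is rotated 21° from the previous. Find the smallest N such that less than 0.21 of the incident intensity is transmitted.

First polarizer is aligned with the polarization: full transmission.
Each further stage multiplies by cos²(21°) = 0.8716.
After N polarizers: T = 0.8716^(N−1). Require T < 0.21 ⇒ N−1 > ln(0.21)/ln(0.8716) = 11.35, so N−1 ≥ 12 and N = 13.
Check: N=13 gives T = 0.1922 < 0.21; N=12 gives T = 0.2205.

N = 13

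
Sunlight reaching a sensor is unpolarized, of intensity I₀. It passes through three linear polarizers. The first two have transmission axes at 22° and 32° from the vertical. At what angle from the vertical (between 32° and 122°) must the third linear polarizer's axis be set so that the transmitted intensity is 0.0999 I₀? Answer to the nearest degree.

Unpolarized light through the first polarizer → I₁ = ½ I₀, now polarized at 22°.
I₂ = I₁ cos²(32° − 22°) = 0.5 I₀ · cos²(10°) = 0.4849 I₀.
Need I₃/I₀ = 0.0999, so cos²(θ − 32°) = 0.0999 / 0.4849 = 0.206.
θ − 32° = arccos(√0.206) = 63.0°, giving θ ≈ 32 + 63.0 = 95.0°.

θ ≈ 95°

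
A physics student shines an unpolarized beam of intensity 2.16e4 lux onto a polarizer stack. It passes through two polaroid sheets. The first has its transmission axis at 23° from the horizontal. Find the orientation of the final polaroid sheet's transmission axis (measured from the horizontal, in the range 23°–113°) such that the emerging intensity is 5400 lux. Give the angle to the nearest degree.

Unpolarized light through the first polarizer → I₁ = ½ I₀, now polarized at 23°.
Target fraction: 5400 / 2.16e4 lux = 0.25 of I₀.
Need I₂/I₀ = 0.25, so cos²(θ − 23°) = 0.25 / 0.5 = 0.5.
θ − 23° = arccos(√0.5) = 45.0°, giving θ ≈ 23 + 45.0 = 68.0°.

θ ≈ 68°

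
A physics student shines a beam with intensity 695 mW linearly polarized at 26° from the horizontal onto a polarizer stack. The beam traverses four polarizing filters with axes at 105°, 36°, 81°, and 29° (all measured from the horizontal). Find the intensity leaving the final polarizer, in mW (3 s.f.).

I₁ = 695 mW · cos²(79°) = 25.3 mW.
I₂ = I₁ · cos²(69°) = 25.3 · 0.1284 = 3.25 mW.
I₃ = I₂ · cos²(45°) = 3.25 · 0.5 = 1.625 mW.
I₄ = I₃ · cos²(52°) = 1.625 · 0.379 = 0.6159 mW.

I ≈ 0.616 mW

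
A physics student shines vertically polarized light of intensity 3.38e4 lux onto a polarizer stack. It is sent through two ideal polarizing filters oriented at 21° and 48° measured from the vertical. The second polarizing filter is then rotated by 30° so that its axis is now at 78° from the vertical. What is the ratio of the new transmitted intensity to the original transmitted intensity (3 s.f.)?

Before rotation:
I₁ = I₀ cos²(21° − 0°) = I₀ cos²(21°) = 0.8716 I₀.
I₂ = I₁ cos²(48° − 21°) = 0.8716 I₀ · cos²(27°) = 0.6919 I₀.
After rotation:
I₁ = I₀ cos²(21° − 0°) = I₀ cos²(21°) = 0.8716 I₀.
I₂ = I₁ cos²(78° − 21°) = 0.8716 I₀ · cos²(57°) = 0.2585 I₀.
Ratio = 0.2585 / 0.6919 = 0.3736.

I_new/I_old ≈ 0.374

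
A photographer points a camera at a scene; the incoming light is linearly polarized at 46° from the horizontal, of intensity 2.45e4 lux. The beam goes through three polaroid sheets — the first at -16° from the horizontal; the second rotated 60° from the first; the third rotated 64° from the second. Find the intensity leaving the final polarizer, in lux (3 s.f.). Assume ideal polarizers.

I₁ = 2.45e4 lux · cos²(62°) = 5400 lux.
I₂ = I₁ · cos²(60°) = 5400 · 0.25 = 1350 lux.
I₃ = I₂ · cos²(64°) = 1350 · 0.1922 = 259.4 lux.

I ≈ 259 lux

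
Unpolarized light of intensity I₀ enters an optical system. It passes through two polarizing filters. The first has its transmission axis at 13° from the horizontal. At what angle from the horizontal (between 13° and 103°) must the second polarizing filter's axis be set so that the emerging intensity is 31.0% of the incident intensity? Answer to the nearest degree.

θ ≈ 51°

Unpolarized light through the first polarizer → I₁ = ½ I₀, now polarized at 13°.
Need I₂/I₀ = 0.31, so cos²(θ − 13°) = 0.31 / 0.5 = 0.62.
θ − 13° = arccos(√0.62) = 38.1°, giving θ ≈ 13 + 38.1 = 51.1°.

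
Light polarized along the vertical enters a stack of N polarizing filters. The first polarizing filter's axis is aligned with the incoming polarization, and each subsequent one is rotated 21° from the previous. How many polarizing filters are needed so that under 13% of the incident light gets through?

First polarizer is aligned with the polarization: full transmission.
Each further stage multiplies by cos²(21°) = 0.8716.
After N polarizers: T = 0.8716^(N−1). Require T < 0.13 ⇒ N−1 > ln(0.13)/ln(0.8716) = 14.84, so N−1 ≥ 15 and N = 16.
Check: N=16 gives T = 0.1272 < 0.13; N=15 gives T = 0.146.

N = 16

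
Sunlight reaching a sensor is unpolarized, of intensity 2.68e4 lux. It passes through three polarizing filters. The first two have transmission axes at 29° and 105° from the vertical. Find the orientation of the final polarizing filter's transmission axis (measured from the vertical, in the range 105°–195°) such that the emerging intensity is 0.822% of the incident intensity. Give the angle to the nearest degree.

θ ≈ 163°

Unpolarized light through the first polarizer → I₁ = ½ I₀, now polarized at 29°.
I₂ = I₁ cos²(105° − 29°) = 0.5 I₀ · cos²(76°) = 0.02926 I₀.
Need I₃/I₀ = 0.00822, so cos²(θ − 105°) = 0.00822 / 0.02926 = 0.2809.
θ − 105° = arccos(√0.2809) = 58.0°, giving θ ≈ 105 + 58.0 = 163.0°.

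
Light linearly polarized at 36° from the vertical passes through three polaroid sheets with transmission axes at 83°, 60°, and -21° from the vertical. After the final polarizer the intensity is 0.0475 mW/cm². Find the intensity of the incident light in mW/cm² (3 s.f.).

I₀ ≈ 4.93 mW/cm²

By Malus's law, I₁ = I₀ cos²(83° − 36°) = I₀ cos²(47°) = 0.4651 I₀.
I₂ = I₁ cos²(60° − 83°) = 0.4651 I₀ · cos²(23°) = 0.3941 I₀.
I₃ = I₂ cos²(-21° − 60°) = 0.3941 I₀ · cos²(81°) = 0.009645 I₀.
So 0.0475 mW/cm² = 0.009645 I₀, giving I₀ = 0.0475/0.009645 = 4.925 mW/cm².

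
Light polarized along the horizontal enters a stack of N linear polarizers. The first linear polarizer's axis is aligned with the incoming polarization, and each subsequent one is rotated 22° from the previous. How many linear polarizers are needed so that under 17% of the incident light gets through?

First polarizer is aligned with the polarization: full transmission.
Each further stage multiplies by cos²(22°) = 0.8597.
After N polarizers: T = 0.8597^(N−1). Require T < 0.17 ⇒ N−1 > ln(0.17)/ln(0.8597) = 11.72, so N−1 ≥ 12 and N = 13.
Check: N=13 gives T = 0.1629 < 0.17; N=12 gives T = 0.1895.

N = 13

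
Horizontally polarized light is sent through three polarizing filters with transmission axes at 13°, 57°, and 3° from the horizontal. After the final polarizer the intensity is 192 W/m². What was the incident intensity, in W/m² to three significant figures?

I₁ = I₀ cos²(13° − 0°) = I₀ cos²(13°) = 0.9494 I₀.
I₂ = I₁ cos²(57° − 13°) = 0.9494 I₀ · cos²(44°) = 0.4913 I₀.
I₃ = I₂ cos²(3° − 57°) = 0.4913 I₀ · cos²(54°) = 0.1697 I₀.
So 192 W/m² = 0.1697 I₀, giving I₀ = 192/0.1697 = 1131 W/m².

I₀ ≈ 1130 W/m²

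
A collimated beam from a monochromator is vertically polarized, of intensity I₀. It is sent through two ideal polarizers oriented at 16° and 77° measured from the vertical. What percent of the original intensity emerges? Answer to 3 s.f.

≈ 21.7%

By Malus's law, I₁ = I₀ cos²(16° − 0°) = I₀ cos²(16°) = 0.924 I₀.
I₂ = I₁ cos²(77° − 16°) = 0.924 I₀ · cos²(61°) = 0.2172 I₀.
That is 21.72% of the incident intensity.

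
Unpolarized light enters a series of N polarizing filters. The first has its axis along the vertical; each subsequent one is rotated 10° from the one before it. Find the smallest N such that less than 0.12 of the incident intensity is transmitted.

N = 48

First polarizer halves the unpolarized light: factor 1/2.
Each further stage multiplies by cos²(10°) = 0.9698.
After N polarizers: T = 0.5·0.9698^(N−1). Require T < 0.12 ⇒ N−1 > ln(0.12/0.5)/ln(0.9698) = 46.61, so N−1 ≥ 47 and N = 48.
Check: N=48 gives T = 0.1186 < 0.12; N=47 gives T = 0.1223.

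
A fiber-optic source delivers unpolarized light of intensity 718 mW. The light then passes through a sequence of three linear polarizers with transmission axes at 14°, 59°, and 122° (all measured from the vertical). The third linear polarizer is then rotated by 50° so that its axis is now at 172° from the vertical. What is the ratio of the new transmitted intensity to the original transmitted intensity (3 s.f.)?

Before rotation:
Unpolarized light through the first polarizer → I₁ = ½ I₀, now polarized at 14°.
I₂ = I₁ cos²(59° − 14°) = 0.5 I₀ · cos²(45°) = 0.25 I₀.
I₃ = I₂ cos²(122° − 59°) = 0.25 I₀ · cos²(63°) = 0.05153 I₀.
After rotation:
Unpolarized light through the first polarizer → I₁ = ½ I₀, now polarized at 14°.
I₂ = I₁ cos²(59° − 14°) = 0.5 I₀ · cos²(45°) = 0.25 I₀.
Angle between axes 2 and 3: 67°. I₃ = 0.25 I₀ · cos²(67°) = 0.03817 I₀.
Ratio = 0.03817 / 0.05153 = 0.7407.

I_new/I_old ≈ 0.741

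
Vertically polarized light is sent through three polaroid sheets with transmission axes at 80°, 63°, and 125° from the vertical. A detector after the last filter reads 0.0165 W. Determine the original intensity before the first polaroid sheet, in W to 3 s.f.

I₁ = I₀ cos²(80° − 0°) = I₀ cos²(80°) = 0.03015 I₀.
I₂ = I₁ cos²(63° − 80°) = 0.03015 I₀ · cos²(17°) = 0.02758 I₀.
I₃ = I₂ cos²(125° − 63°) = 0.02758 I₀ · cos²(62°) = 0.006078 I₀.
So 0.0165 W = 0.006078 I₀, giving I₀ = 0.0165/0.006078 = 2.715 W.

I₀ ≈ 2.71 W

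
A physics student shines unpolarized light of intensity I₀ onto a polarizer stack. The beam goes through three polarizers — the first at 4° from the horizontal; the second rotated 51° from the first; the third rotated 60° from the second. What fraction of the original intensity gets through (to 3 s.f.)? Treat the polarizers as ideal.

≈ 0.0495 I₀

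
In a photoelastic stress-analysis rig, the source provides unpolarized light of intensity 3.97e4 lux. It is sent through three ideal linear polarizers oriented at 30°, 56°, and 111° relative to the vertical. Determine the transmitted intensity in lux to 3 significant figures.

Unpolarized light through the first polarizer → I₁ = 3.97e4 lux/2 = 1.985e+04 lux, polarized at 30°.
I₂ = I₁ · cos²(26°) = 1.985e+04 · 0.8078 = 1.604e+04 lux.
I₃ = I₂ · cos²(55°) = 1.604e+04 · 0.329 = 5275 lux.

I ≈ 5280 lux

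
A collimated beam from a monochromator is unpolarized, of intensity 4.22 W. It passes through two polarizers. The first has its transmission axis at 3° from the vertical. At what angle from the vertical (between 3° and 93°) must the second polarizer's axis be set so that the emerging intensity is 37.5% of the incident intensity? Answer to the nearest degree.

θ ≈ 33°

Unpolarized light through the first polarizer → I₁ = ½ I₀, now polarized at 3°.
Need I₂/I₀ = 0.375, so cos²(θ − 3°) = 0.375 / 0.5 = 0.75.
θ − 3° = arccos(√0.75) = 30.0°, giving θ ≈ 3 + 30.0 = 33.0°.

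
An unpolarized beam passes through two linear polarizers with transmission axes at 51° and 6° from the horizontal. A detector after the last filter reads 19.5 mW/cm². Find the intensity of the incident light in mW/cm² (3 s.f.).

I₀ ≈ 78.0 mW/cm²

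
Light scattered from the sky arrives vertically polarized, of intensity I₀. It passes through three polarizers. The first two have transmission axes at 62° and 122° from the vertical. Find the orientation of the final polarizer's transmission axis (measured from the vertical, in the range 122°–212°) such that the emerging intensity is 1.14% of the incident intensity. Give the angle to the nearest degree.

θ ≈ 185°

I₁ = I₀ cos²(62° − 0°) = I₀ cos²(62°) = 0.2204 I₀.
I₂ = I₁ cos²(122° − 62°) = 0.2204 I₀ · cos²(60°) = 0.0551 I₀.
Need I₃/I₀ = 0.0114, so cos²(θ − 122°) = 0.0114 / 0.0551 = 0.2069.
θ − 122° = arccos(√0.2069) = 62.9°, giving θ ≈ 122 + 62.9 = 184.9°.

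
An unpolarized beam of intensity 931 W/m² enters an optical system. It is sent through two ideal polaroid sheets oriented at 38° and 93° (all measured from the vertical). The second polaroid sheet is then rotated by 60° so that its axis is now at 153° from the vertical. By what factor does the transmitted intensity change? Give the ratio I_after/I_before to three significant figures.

I_new/I_old ≈ 0.543

Before rotation:
Unpolarized light through the first polarizer → I₁ = ½ I₀, now polarized at 38°.
I₂ = I₁ cos²(93° − 38°) = 0.5 I₀ · cos²(55°) = 0.1645 I₀.
After rotation:
Unpolarized light through the first polarizer → I₁ = ½ I₀, now polarized at 38°.
Angle between axes 1 and 2: 65°. I₂ = 0.5 I₀ · cos²(65°) = 0.0893 I₀.
Ratio = 0.0893 / 0.1645 = 0.5429.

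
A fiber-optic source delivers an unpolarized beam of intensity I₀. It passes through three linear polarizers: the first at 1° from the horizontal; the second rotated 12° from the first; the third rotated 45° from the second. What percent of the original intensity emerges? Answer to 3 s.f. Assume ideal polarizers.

Unpolarized light through the first polarizer → I₁ = ½ I₀, now polarized at 1°.
I₂ = I₁ cos²(12°) = 0.5 · 0.9568 I₀ = 0.4784 I₀.
I₃ = I₂ cos²(45°) = 0.4784 · 0.5 I₀ = 0.2392 I₀.
That is 23.92% of the incident intensity.

≈ 23.9%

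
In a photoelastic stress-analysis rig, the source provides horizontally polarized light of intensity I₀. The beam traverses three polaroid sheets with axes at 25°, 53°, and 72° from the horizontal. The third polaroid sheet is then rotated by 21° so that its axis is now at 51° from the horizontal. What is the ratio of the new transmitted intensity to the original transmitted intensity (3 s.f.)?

Before rotation:
By Malus's law, I₁ = I₀ cos²(25° − 0°) = I₀ cos²(25°) = 0.8214 I₀.
I₂ = I₁ cos²(53° − 25°) = 0.8214 I₀ · cos²(28°) = 0.6404 I₀.
I₃ = I₂ cos²(72° − 53°) = 0.6404 I₀ · cos²(19°) = 0.5725 I₀.
After rotation:
I₁ = I₀ cos²(25° − 0°) = I₀ cos²(25°) = 0.8214 I₀.
I₂ = I₁ cos²(53° − 25°) = 0.8214 I₀ · cos²(28°) = 0.6404 I₀.
I₃ = I₂ cos²(51° − 53°) = 0.6404 I₀ · cos²(2°) = 0.6396 I₀.
Ratio = 0.6396 / 0.5725 = 1.117.

I_new/I_old ≈ 1.12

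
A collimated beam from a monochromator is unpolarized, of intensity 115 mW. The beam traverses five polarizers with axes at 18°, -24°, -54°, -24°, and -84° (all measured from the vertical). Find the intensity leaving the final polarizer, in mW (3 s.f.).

Unpolarized light through the first polarizer → I₁ = 115 mW/2 = 57.5 mW, polarized at 18°.
I₂ = I₁ · cos²(42°) = 57.5 · 0.5523 = 31.76 mW.
I₃ = I₂ · cos²(30°) = 31.76 · 0.75 = 23.82 mW.
I₄ = I₃ · cos²(30°) = 23.82 · 0.75 = 17.86 mW.
I₅ = I₄ · cos²(60°) = 17.86 · 0.25 = 4.466 mW.

I ≈ 4.47 mW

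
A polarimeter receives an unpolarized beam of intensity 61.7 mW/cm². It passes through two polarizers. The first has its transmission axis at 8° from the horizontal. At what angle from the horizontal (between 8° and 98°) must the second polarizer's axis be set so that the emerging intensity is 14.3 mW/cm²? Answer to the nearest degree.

Unpolarized light through the first polarizer → I₁ = ½ I₀, now polarized at 8°.
Target fraction: 14.3 / 61.7 mW/cm² = 0.2318 of I₀.
Need I₂/I₀ = 0.2318, so cos²(θ − 8°) = 0.2318 / 0.5 = 0.4635.
θ − 8° = arccos(√0.4635) = 47.1°, giving θ ≈ 8 + 47.1 = 55.1°.

θ ≈ 55°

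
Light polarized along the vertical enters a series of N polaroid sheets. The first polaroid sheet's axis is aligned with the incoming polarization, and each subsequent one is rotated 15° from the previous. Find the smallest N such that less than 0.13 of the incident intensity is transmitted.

N = 31

First polarizer is aligned with the polarization: full transmission.
Each further stage multiplies by cos²(15°) = 0.933.
After N polarizers: T = 0.933^(N−1). Require T < 0.13 ⇒ N−1 > ln(0.13)/ln(0.933) = 29.42, so N−1 ≥ 30 and N = 31.
Check: N=31 gives T = 0.1249 < 0.13; N=30 gives T = 0.1339.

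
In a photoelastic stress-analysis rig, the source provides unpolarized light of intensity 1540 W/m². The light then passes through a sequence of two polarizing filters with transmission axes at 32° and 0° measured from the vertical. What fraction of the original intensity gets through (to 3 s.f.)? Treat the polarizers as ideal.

Unpolarized light through the first polarizer → I₁ = 1540 W/m²/2 = 770 W/m², polarized at 32°.
I₂ = I₁ · cos²(32°) = 770 · 0.7192 = 553.8 W/m².
Transmitted fraction = 0.3596.

I/I₀ ≈ 0.360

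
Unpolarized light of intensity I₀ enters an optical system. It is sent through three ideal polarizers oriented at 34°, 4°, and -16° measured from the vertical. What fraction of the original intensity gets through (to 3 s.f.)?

≈ 0.331 I₀

Unpolarized light through the first polarizer → I₁ = ½ I₀, now polarized at 34°.
I₂ = I₁ cos²(4° − 34°) = 0.5 I₀ · cos²(30°) = 0.375 I₀.
I₃ = I₂ cos²(-16° − 4°) = 0.375 I₀ · cos²(20°) = 0.3311 I₀.
Transmitted fraction = 0.3311.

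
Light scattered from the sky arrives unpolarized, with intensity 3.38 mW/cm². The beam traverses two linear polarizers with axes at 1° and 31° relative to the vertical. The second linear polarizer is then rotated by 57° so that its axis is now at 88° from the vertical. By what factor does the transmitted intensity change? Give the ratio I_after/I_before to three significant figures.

I_new/I_old ≈ 0.00365

Before rotation:
Unpolarized light through the first polarizer → I₁ = ½ I₀, now polarized at 1°.
I₂ = I₁ cos²(31° − 1°) = 0.5 I₀ · cos²(30°) = 0.375 I₀.
After rotation:
Unpolarized light through the first polarizer → I₁ = ½ I₀, now polarized at 1°.
I₂ = I₁ cos²(88° − 1°) = 0.5 I₀ · cos²(87°) = 0.00137 I₀.
Ratio = 0.00137 / 0.375 = 0.003652.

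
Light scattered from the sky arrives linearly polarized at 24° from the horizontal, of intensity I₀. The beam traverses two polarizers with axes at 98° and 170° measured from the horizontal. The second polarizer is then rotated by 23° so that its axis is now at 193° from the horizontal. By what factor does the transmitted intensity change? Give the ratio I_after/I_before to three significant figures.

Before rotation:
I₁ = I₀ cos²(98° − 24°) = I₀ cos²(74°) = 0.07598 I₀.
I₂ = I₁ cos²(170° − 98°) = 0.07598 I₀ · cos²(72°) = 0.007255 I₀.
After rotation:
I₁ = I₀ cos²(98° − 24°) = I₀ cos²(74°) = 0.07598 I₀.
Angle between axes 1 and 2: 85°. I₂ = 0.07598 I₀ · cos²(85°) = 0.0005771 I₀.
Ratio = 0.0005771 / 0.007255 = 0.07955.

I_new/I_old ≈ 0.0795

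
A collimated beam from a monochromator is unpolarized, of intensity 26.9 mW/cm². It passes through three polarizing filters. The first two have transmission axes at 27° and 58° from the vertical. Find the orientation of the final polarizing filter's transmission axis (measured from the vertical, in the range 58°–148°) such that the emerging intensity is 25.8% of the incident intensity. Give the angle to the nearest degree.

Unpolarized light through the first polarizer → I₁ = ½ I₀, now polarized at 27°.
I₂ = I₁ cos²(58° − 27°) = 0.5 I₀ · cos²(31°) = 0.3674 I₀.
Need I₃/I₀ = 0.258, so cos²(θ − 58°) = 0.258 / 0.3674 = 0.7023.
θ − 58° = arccos(√0.7023) = 33.1°, giving θ ≈ 58 + 33.1 = 91.1°.

θ ≈ 91°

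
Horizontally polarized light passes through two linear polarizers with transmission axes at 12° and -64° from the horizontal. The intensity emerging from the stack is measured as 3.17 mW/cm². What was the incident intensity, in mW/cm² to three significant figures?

I₁ = I₀ cos²(12° − 0°) = I₀ cos²(12°) = 0.9568 I₀.
I₂ = I₁ cos²(-64° − 12°) = 0.9568 I₀ · cos²(76°) = 0.056 I₀.
So 3.17 mW/cm² = 0.056 I₀, giving I₀ = 3.17/0.056 = 56.61 mW/cm².

I₀ ≈ 56.6 mW/cm²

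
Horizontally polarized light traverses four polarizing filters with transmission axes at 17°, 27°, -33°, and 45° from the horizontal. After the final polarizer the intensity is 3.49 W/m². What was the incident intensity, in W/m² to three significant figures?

By Malus's law, I₁ = I₀ cos²(17° − 0°) = I₀ cos²(17°) = 0.9145 I₀.
I₂ = I₁ cos²(27° − 17°) = 0.9145 I₀ · cos²(10°) = 0.8869 I₀.
I₃ = I₂ cos²(-33° − 27°) = 0.8869 I₀ · cos²(60°) = 0.2217 I₀.
I₄ = I₃ cos²(45° + 33°) = 0.2217 I₀ · cos²(78°) = 0.009585 I₀.
So 3.49 W/m² = 0.009585 I₀, giving I₀ = 3.49/0.009585 = 364.1 W/m².

I₀ ≈ 364 W/m²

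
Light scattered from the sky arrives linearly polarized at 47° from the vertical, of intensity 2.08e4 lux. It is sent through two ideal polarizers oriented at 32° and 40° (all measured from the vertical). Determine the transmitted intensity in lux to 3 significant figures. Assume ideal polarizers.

By Malus's law, I₁ = 2.08e4 lux · cos²(15°) = 1.941e+04 lux.
I₂ = I₁ · cos²(8°) = 1.941e+04 · 0.9806 = 1.903e+04 lux.

I ≈ 1.90e4 lux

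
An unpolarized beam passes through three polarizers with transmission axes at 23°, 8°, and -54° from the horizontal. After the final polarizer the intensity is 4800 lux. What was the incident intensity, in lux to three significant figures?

Unpolarized light through the first polarizer → I₁ = ½ I₀, now polarized at 23°.
I₂ = I₁ cos²(8° − 23°) = 0.5 I₀ · cos²(15°) = 0.4665 I₀.
I₃ = I₂ cos²(-54° − 8°) = 0.4665 I₀ · cos²(62°) = 0.1028 I₀.
So 4800 lux = 0.1028 I₀, giving I₀ = 4800/0.1028 = 4.668e+04 lux.

I₀ ≈ 4.67e4 lux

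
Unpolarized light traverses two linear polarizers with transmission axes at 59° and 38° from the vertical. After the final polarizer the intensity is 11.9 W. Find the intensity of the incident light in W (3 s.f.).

Unpolarized light through the first polarizer → I₁ = ½ I₀, now polarized at 59°.
I₂ = I₁ cos²(38° − 59°) = 0.5 I₀ · cos²(21°) = 0.4358 I₀.
So 11.9 W = 0.4358 I₀, giving I₀ = 11.9/0.4358 = 27.31 W.

I₀ ≈ 27.3 W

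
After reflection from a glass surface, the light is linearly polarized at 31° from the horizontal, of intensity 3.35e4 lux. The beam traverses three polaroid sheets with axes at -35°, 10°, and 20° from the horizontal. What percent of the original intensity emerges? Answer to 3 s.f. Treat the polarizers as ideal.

I₁ = 3.35e4 lux · cos²(66°) = 5542 lux.
I₂ = I₁ · cos²(45°) = 5542 · 0.5 = 2771 lux.
I₃ = I₂ · cos²(10°) = 2771 · 0.9698 = 2687 lux.
That is 8.022% of the incident intensity.

≈ 8.02%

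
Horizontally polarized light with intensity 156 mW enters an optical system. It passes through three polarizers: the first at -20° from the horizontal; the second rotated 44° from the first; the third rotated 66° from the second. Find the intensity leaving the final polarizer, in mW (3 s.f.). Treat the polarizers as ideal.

I ≈ 11.8 mW

I₁ = 156 mW · cos²(20°) = 137.8 mW.
I₂ = I₁ · cos²(44°) = 137.8 · 0.5174 = 71.28 mW.
I₃ = I₂ · cos²(66°) = 71.28 · 0.1654 = 11.79 mW.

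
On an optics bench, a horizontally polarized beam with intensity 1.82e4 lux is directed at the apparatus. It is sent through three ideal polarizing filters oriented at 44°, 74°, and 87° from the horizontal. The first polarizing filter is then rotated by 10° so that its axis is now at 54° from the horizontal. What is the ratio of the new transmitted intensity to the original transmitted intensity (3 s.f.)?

I_new/I_old ≈ 0.786

Before rotation:
I₁ = I₀ cos²(44° − 0°) = I₀ cos²(44°) = 0.5174 I₀.
I₂ = I₁ cos²(74° − 44°) = 0.5174 I₀ · cos²(30°) = 0.3881 I₀.
I₃ = I₂ cos²(87° − 74°) = 0.3881 I₀ · cos²(13°) = 0.3684 I₀.
After rotation:
I₁ = I₀ cos²(54° − 0°) = I₀ cos²(54°) = 0.3455 I₀.
I₂ = I₁ cos²(74° − 54°) = 0.3455 I₀ · cos²(20°) = 0.3051 I₀.
I₃ = I₂ cos²(87° − 74°) = 0.3051 I₀ · cos²(13°) = 0.2896 I₀.
Ratio = 0.2896 / 0.3684 = 0.7861.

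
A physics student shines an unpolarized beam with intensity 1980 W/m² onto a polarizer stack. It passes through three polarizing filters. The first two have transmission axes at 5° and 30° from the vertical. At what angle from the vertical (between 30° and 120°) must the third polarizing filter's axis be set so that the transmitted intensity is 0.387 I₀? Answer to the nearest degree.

Unpolarized light through the first polarizer → I₁ = ½ I₀, now polarized at 5°.
I₂ = I₁ cos²(30° − 5°) = 0.5 I₀ · cos²(25°) = 0.4107 I₀.
Need I₃/I₀ = 0.387, so cos²(θ − 30°) = 0.387 / 0.4107 = 0.9423.
θ − 30° = arccos(√0.9423) = 13.9°, giving θ ≈ 30 + 13.9 = 43.9°.

θ ≈ 44°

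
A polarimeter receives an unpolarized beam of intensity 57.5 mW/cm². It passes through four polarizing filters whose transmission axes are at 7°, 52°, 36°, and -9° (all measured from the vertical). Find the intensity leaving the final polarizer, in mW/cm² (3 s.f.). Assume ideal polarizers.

I ≈ 6.64 mW/cm²

Unpolarized light through the first polarizer → I₁ = 57.5 mW/cm²/2 = 28.75 mW/cm², polarized at 7°.
I₂ = I₁ · cos²(45°) = 28.75 · 0.5 = 14.38 mW/cm².
I₃ = I₂ · cos²(16°) = 14.38 · 0.924 = 13.28 mW/cm².
I₄ = I₃ · cos²(45°) = 13.28 · 0.5 = 6.641 mW/cm².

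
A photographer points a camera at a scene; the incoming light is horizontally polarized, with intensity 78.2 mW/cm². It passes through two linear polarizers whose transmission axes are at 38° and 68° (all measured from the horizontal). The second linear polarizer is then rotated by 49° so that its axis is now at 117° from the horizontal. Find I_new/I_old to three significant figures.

Before rotation:
By Malus's law, I₁ = I₀ cos²(38° − 0°) = I₀ cos²(38°) = 0.621 I₀.
I₂ = I₁ cos²(68° − 38°) = 0.621 I₀ · cos²(30°) = 0.4657 I₀.
After rotation:
I₁ = I₀ cos²(38° − 0°) = I₀ cos²(38°) = 0.621 I₀.
I₂ = I₁ cos²(117° − 38°) = 0.621 I₀ · cos²(79°) = 0.02261 I₀.
Ratio = 0.02261 / 0.4657 = 0.04854.

I_new/I_old ≈ 0.0485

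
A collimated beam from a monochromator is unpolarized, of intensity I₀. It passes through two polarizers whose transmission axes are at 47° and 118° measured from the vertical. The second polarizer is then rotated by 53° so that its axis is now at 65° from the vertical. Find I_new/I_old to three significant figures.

I_new/I_old ≈ 8.53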